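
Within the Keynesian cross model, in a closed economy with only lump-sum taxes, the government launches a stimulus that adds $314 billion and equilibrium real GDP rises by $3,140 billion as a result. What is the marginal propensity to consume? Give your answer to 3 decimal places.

0.900

Implied spending multiplier k = ΔY/ΔG = 3,140/314 = 10.
Since k = 1/(1 − MPC), MPC = 1 − 1/k = 1 − ΔG/ΔY = 1 − 314/3,140 = 0.900.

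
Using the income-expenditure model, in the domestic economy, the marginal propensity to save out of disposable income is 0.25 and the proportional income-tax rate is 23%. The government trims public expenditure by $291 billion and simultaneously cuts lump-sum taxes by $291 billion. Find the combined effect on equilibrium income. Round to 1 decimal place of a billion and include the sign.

MPC = 1 − MPS = 1 − 0.25 = 0.75.
Expenditure multiplier = 1/(1 − c(1−t)) = 1/(1 − 0.75×0.77) = 1/0.4225 ≈ 2.367.
ΔG contributes k·ΔG = (−$291 billion) / 0.4225 ≈ −$688.8 billion.
ΔT of −$291 billion changes first-round spending by −c·ΔT = +$218.25 billion, contributing k·(−c·ΔT) = (+$218.25 billion) / 0.4225 ≈ +$516.6 billion.
Net ΔY = k(ΔG − c·ΔT) = (−$72.75 billion) / 0.4225 ≈ −$172.2 billion.

−$172.2 billion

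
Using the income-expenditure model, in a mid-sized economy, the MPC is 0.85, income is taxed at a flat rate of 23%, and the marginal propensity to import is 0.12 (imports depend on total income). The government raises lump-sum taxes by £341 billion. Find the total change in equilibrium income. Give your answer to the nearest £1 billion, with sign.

−£623 billion

A lump-sum tax change of +£341 billion shifts disposable income by −£341 billion; first-round consumption changes by −c × ΔT = −0.85 × (+£341 billion) = −£289.85 billion.
Expenditure multiplier = 1/(1 − c(1−t) + m) = 1/(1 − 0.85×0.77 + 0.12) = 1/0.4655 ≈ 2.148.
The tax multiplier is −c × k ≈ −1.826, so ΔY = k × (−c·ΔT) = (−£289.85 billion) / 0.4655 ≈ −£623 billion.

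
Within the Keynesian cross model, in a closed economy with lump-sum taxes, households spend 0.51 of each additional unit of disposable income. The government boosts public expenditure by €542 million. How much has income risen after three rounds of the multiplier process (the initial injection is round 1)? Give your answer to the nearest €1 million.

€959 million

Round 1 adds ΔG = €542 million; each later round is MPC = 0.51 times the previous.
After 3 rounds: 542 + 276.42 + 140.9742 = ΔG·(1 − c^3)/(1 − c) = 542 × (1 − 0.132651)/0.49 ≈ €959 million.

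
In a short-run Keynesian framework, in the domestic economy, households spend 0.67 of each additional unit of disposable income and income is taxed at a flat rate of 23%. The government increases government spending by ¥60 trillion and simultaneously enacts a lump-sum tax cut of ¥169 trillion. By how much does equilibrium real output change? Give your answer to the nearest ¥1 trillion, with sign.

Expenditure multiplier = 1/(1 − c(1−t)) = 1/(1 − 0.67×0.77) = 1/0.4841 ≈ 2.066.
ΔG contributes k·ΔG = (+¥60 trillion) / 0.4841 ≈ +¥123.9 trillion.
ΔT of −¥169 trillion changes first-round spending by −c·ΔT = +¥113.23 trillion, contributing k·(−c·ΔT) = (+¥113.23 trillion) / 0.4841 ≈ +¥233.9 trillion.
Net ΔY = k(ΔG − c·ΔT) = (+¥173.23 trillion) / 0.4841 ≈ +¥358 trillion.

+¥358 trillion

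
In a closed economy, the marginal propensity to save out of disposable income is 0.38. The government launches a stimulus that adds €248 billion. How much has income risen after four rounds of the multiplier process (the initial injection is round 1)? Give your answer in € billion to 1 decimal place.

€556.2 billion

MPC = 1 − MPS = 1 − 0.38 = 0.62.
Round 1 adds ΔG = €248 billion; each later round is MPC = 0.62 times the previous.
After 4 rounds: 248 + 153.76 + 95.3312 + 59.105344 = ΔG·(1 − c^4)/(1 − c) = 248 × (1 − 0.14776336)/0.38 ≈ €556.2 billion.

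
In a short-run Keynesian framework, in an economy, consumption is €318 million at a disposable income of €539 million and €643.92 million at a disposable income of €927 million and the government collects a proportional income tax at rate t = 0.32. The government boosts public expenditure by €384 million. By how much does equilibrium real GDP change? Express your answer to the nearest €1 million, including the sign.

MPC = ΔC/ΔYd = (643.92 − 318)/(927 − 539) = 325.92/388 = 0.84.
Expenditure multiplier = 1/(1 − c(1−t)) = 1/(1 − 0.84×0.68) = 1/0.4288 ≈ 2.332.
ΔY = k × ΔG = (+€384 million) / 0.4288 ≈ +€896 million.

+€896 million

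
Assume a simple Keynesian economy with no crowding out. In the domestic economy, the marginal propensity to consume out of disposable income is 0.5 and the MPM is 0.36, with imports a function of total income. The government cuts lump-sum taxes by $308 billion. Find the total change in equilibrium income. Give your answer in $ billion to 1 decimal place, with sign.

A lump-sum tax change of −$308 billion shifts disposable income by +$308 billion; first-round consumption changes by −c × ΔT = −0.5 × (−$308 billion) = +$154 billion.
Expenditure multiplier = 1/(1 − c + m) = 1/(1 − 0.5 + 0.36) = 1/0.86 ≈ 1.163.
The tax multiplier is −c × k ≈ −0.581, so ΔY = k × (−c·ΔT) = (+$154 billion) / 0.86 ≈ +$179.1 billion.

+$179.1 billion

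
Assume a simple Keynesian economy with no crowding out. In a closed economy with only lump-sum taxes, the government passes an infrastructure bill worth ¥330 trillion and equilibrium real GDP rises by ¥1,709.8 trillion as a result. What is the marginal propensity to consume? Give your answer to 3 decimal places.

0.807

Implied spending multiplier k = ΔY/ΔG = 1,709.8/330 ≈ 5.1812.
Since k = 1/(1 − MPC), MPC = 1 − 1/k = 1 − ΔG/ΔY = 1 − 330/1,709.8 ≈ 0.807.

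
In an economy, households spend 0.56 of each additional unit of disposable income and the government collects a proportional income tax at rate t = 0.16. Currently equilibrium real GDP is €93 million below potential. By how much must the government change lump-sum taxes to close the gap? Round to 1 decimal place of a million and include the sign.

Spending multiplier = 1/(1 − c(1−t)) = 1/(1 − 0.56×0.84) = 1/0.5296 ≈ 1.888.
Tax multiplier = −c·k = −0.56/0.5296 ≈ −1.057. Need ΔY = +€93 million, so ΔT = ΔY/(−c·k) = −(+€93 million) × 0.5296 / 0.56 ≈ −€88 million.
The government should cut lump-sum taxes by €88 million.

−€88.0 million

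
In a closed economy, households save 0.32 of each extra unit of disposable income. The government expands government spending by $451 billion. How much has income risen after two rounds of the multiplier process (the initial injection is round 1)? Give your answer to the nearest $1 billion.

$758 billion

MPC = 1 − MPS = 1 − 0.32 = 0.68.
Round 1 adds ΔG = $451 billion; each later round is MPC = 0.68 times the previous.
After 2 rounds: 451 + 306.68 = ΔG·(1 − c^2)/(1 − c) = 451 × (1 − 0.4624)/0.32 ≈ $758 billion.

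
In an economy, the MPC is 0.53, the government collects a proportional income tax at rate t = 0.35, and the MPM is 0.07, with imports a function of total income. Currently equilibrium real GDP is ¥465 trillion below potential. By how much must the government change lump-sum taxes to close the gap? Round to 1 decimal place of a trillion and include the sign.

Spending multiplier = 1/(1 − c(1−t) + m) = 1/(1 − 0.53×0.65 + 0.07) = 1/0.7255 ≈ 1.378.
Tax multiplier = −c·k = −0.53/0.7255 ≈ −0.731. Need ΔY = +¥465 trillion, so ΔT = ΔY/(−c·k) = −(+¥465 trillion) × 0.7255 / 0.53 ≈ −¥636.5 trillion.
The government should cut lump-sum taxes by ¥636.5 trillion.

−¥636.5 trillion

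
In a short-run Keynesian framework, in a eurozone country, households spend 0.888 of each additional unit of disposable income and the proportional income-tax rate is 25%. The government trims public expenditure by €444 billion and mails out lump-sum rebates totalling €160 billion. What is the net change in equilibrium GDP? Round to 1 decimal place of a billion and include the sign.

−€904.0 billion

Expenditure multiplier = 1/(1 − c(1−t)) = 1/(1 − 0.888×0.75) = 1/0.334 ≈ 2.994.
ΔG contributes k·ΔG = (−€444 billion) / 0.334 ≈ −€1,329.3 billion.
ΔT of −€160 billion changes first-round spending by −c·ΔT = +€142.08 billion, contributing k·(−c·ΔT) = (+€142.08 billion) / 0.334 ≈ +€425.4 billion.
Net ΔY = k(ΔG − c·ΔT) = (−€301.92 billion) / 0.334 ≈ −€904 billion.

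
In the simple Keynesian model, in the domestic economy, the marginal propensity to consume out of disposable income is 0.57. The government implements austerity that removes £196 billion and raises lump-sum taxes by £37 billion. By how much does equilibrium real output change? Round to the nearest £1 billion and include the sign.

Expenditure multiplier = 1/(1 − MPC) = 1/(1 − 0.57) = 1/0.43 ≈ 2.326.
ΔG contributes k·ΔG = (−£196 billion) / 0.43 ≈ −£455.8 billion.
ΔT of +£37 billion changes first-round spending by −c·ΔT = −£21.09 billion, contributing k·(−c·ΔT) = (−£21.09 billion) / 0.43 ≈ −£49 billion.
Net ΔY = k(ΔG − c·ΔT) = (−£217.09 billion) / 0.43 ≈ −£505 billion.

−£505 billion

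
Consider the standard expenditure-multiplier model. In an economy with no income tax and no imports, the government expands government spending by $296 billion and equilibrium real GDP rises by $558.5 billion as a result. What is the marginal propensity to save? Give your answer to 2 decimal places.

Implied spending multiplier k = ΔY/ΔG = 558.5/296 ≈ 1.8868.
Since k = 1/(1 − MPC), MPC = 1 − 1/k = 1 − ΔG/ΔY = 1 − 296/558.5 ≈ 0.47.
MPS = 1 − MPC = 0.53.

0.53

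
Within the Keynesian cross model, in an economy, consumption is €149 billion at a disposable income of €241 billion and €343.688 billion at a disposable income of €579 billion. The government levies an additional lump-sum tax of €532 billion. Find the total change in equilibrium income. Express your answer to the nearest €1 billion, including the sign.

−€723 billion

MPC = ΔC/ΔYd = (343.688 − 149)/(579 − 241) = 194.688/338 = 0.576.
A lump-sum tax change of +€532 billion shifts disposable income by −€532 billion; first-round consumption changes by −c × ΔT = −0.576 × (+€532 billion) = −€306.432 billion.
Expenditure multiplier = 1/(1 − MPC) = 1/(1 − 0.576) = 1/0.424 ≈ 2.358.
The tax multiplier is −c × k ≈ −1.358, so ΔY = k × (−c·ΔT) = (−€306.432 billion) / 0.424 ≈ −€723 billion.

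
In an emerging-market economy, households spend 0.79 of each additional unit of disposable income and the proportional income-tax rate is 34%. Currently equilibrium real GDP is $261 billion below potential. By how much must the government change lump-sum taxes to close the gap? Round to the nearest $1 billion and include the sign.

−$158 billion

Spending multiplier = 1/(1 − c(1−t)) = 1/(1 − 0.79×0.66) = 1/0.4786 ≈ 2.089.
Tax multiplier = −c·k = −0.79/0.4786 ≈ −1.651. Need ΔY = +$261 billion, so ΔT = ΔY/(−c·k) = −(+$261 billion) × 0.4786 / 0.79 ≈ −$158 billion.
The government should cut lump-sum taxes by $158 billion.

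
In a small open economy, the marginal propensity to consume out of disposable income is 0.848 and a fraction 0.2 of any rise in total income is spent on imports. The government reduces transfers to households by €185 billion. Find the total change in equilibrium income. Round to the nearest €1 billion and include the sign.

The transfer change shifts disposable income by −€185 billion, so first-round consumption changes by c·ΔTR = 0.848 × (−€185 billion) = −€156.88 billion.
Expenditure multiplier = 1/(1 − c + m) = 1/(1 − 0.848 + 0.2) = 1/0.352 ≈ 2.841.
The transfer multiplier is c × k ≈ 2.409, so ΔY = k × (c·ΔTR) = (−€156.88 billion) / 0.352 ≈ −€446 billion.

−€446 billion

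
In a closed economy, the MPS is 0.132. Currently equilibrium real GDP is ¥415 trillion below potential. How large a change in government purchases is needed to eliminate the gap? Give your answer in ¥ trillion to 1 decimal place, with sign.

MPC = 1 − MPS = 1 − 0.132 = 0.868.
Spending multiplier = 1/(1 − MPC) = 1/(1 − 0.868) = 1/0.132 ≈ 7.576.
Need ΔY = +¥415 trillion, so ΔG = ΔY/k = (+¥415 trillion) × 0.132 ≈ +¥54.8 trillion.
The government should increase government purchases by ¥54.8 trillion.

+¥54.8 trillion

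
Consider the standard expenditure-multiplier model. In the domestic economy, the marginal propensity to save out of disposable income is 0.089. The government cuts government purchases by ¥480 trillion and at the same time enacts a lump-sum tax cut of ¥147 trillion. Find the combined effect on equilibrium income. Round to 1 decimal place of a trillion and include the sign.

−¥3,888.6 trillion

MPC = 1 − MPS = 1 − 0.089 = 0.911.
Expenditure multiplier = 1/(1 − MPC) = 1/(1 − 0.911) = 1/0.089 ≈ 11.236.
ΔG contributes k·ΔG = (−¥480 trillion) / 0.089 ≈ −¥5,393.3 trillion.
ΔT of −¥147 trillion changes first-round spending by −c·ΔT = +¥133.917 trillion, contributing k·(−c·ΔT) = (+¥133.917 trillion) / 0.089 ≈ +¥1,504.7 trillion.
Net ΔY = k(ΔG − c·ΔT) = (−¥346.083 trillion) / 0.089 ≈ −¥3,888.6 trillion.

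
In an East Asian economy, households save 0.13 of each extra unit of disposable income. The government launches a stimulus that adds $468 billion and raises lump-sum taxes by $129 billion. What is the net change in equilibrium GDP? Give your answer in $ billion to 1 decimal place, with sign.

+$2,736.7 billion

MPC = 1 − MPS = 1 − 0.13 = 0.87.
Expenditure multiplier = 1/(1 − MPC) = 1/(1 − 0.87) = 1/0.13 ≈ 7.692.
ΔG contributes k·ΔG = (+$468 billion) / 0.13 = +$3,600 billion.
ΔT of +$129 billion changes first-round spending by −c·ΔT = −$112.23 billion, contributing k·(−c·ΔT) = (−$112.23 billion) / 0.13 ≈ −$863.3 billion.
Net ΔY = k(ΔG − c·ΔT) = (+$355.77 billion) / 0.13 ≈ +$2,736.7 billion.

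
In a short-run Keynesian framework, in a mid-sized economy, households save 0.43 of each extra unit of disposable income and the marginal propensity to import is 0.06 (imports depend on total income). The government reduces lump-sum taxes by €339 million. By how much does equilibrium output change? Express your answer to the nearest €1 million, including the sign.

MPC = 1 − MPS = 1 − 0.43 = 0.57.
A lump-sum tax change of −€339 million shifts disposable income by +€339 million; first-round consumption changes by −c × ΔT = −0.57 × (−€339 million) = +€193.23 million.
Expenditure multiplier = 1/(1 − c + m) = 1/(1 − 0.57 + 0.06) = 1/0.49 ≈ 2.041.
The tax multiplier is −c × k ≈ −1.163, so ΔY = k × (−c·ΔT) = (+€193.23 million) / 0.49 ≈ +€394 million.

+€394 million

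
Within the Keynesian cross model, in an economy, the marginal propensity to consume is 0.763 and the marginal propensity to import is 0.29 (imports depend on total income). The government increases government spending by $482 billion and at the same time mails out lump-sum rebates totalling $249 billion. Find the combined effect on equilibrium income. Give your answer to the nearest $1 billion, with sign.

+$1,275 billion

Expenditure multiplier = 1/(1 − c + m) = 1/(1 − 0.763 + 0.29) = 1/0.527 ≈ 1.898.
ΔG contributes k·ΔG = (+$482 billion) / 0.527 ≈ +$914.6 billion.
ΔT of −$249 billion changes first-round spending by −c·ΔT = +$189.987 billion, contributing k·(−c·ΔT) = (+$189.987 billion) / 0.527 ≈ +$360.5 billion.
Net ΔY = k(ΔG − c·ΔT) = (+$671.987 billion) / 0.527 ≈ +$1,275 billion.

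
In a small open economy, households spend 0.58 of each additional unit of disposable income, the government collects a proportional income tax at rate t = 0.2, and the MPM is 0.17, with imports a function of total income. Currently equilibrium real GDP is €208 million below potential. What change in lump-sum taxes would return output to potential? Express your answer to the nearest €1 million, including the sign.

Spending multiplier = 1/(1 − c(1−t) + m) = 1/(1 − 0.58×0.8 + 0.17) = 1/0.706 ≈ 1.416.
Tax multiplier = −c·k = −0.58/0.706 ≈ −0.822. Need ΔY = +€208 million, so ΔT = ΔY/(−c·k) = −(+€208 million) × 0.706 / 0.58 ≈ −€253 million.
The government should cut lump-sum taxes by €253 million.

−€253 million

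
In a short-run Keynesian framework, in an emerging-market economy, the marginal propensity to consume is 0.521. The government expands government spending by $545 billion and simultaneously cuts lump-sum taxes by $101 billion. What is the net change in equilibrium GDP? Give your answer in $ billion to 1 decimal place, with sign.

+$1,247.6 billion

Expenditure multiplier = 1/(1 − MPC) = 1/(1 − 0.521) = 1/0.479 ≈ 2.088.
ΔG contributes k·ΔG = (+$545 billion) / 0.479 ≈ +$1,137.8 billion.
ΔT of −$101 billion changes first-round spending by −c·ΔT = +$52.621 billion, contributing k·(−c·ΔT) = (+$52.621 billion) / 0.479 ≈ +$109.9 billion.
Net ΔY = k(ΔG − c·ΔT) = (+$597.621 billion) / 0.479 ≈ +$1,247.6 billion.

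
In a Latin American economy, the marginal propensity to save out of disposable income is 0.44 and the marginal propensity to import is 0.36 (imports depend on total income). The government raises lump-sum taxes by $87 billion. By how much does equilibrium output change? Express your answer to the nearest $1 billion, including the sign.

−$61 billion

MPC = 1 − MPS = 1 − 0.44 = 0.56.
A lump-sum tax change of +$87 billion shifts disposable income by −$87 billion; first-round consumption changes by −c × ΔT = −0.56 × (+$87 billion) = −$48.72 billion.
Expenditure multiplier = 1/(1 − c + m) = 1/(1 − 0.56 + 0.36) = 1/0.8 = 1.25.
The tax multiplier is −c × k = −0.7, so ΔY = k × (−c·ΔT) = (−$48.72 billion) / 0.8 ≈ −$61 billion.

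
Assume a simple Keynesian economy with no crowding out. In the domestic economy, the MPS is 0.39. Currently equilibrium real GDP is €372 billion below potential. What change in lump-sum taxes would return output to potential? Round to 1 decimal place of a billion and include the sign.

MPC = 1 − MPS = 1 − 0.39 = 0.61.
Spending multiplier = 1/(1 − MPC) = 1/(1 − 0.61) = 1/0.39 ≈ 2.564.
Tax multiplier = −c·k = −0.61/0.39 ≈ −1.564. Need ΔY = +€372 billion, so ΔT = ΔY/(−c·k) = −(+€372 billion) × 0.39 / 0.61 ≈ −€237.8 billion.
The government should cut lump-sum taxes by €237.8 billion.

−€237.8 billion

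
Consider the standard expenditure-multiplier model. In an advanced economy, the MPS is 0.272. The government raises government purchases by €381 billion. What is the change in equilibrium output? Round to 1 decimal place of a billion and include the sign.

MPC = 1 − MPS = 1 − 0.272 = 0.728.
Spending multiplier = 1/(1 − MPC) = 1/(1 − 0.728) = 1/0.272 ≈ 3.676.
ΔY = k × ΔG = (+€381 billion) / 0.272 ≈ +€1,400.7 billion.

+€1,400.7 billion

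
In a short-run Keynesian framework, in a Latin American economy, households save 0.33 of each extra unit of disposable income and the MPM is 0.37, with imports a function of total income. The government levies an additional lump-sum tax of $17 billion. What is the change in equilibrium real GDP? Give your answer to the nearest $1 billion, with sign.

−$16 billion

MPC = 1 − MPS = 1 − 0.33 = 0.67.
A lump-sum tax change of +$17 billion shifts disposable income by −$17 billion; first-round consumption changes by −c × ΔT = −0.67 × (+$17 billion) = −$11.39 billion.
Expenditure multiplier = 1/(1 − c + m) = 1/(1 − 0.67 + 0.37) = 1/0.7 ≈ 1.429.
The tax multiplier is −c × k ≈ −0.957, so ΔY = k × (−c·ΔT) = (−$11.39 billion) / 0.7 ≈ −$16 billion.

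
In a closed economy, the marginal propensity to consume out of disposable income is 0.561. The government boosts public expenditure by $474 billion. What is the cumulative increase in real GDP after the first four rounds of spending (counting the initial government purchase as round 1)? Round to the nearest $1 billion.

Round 1 adds ΔG = $474 billion; each later round is MPC = 0.561 times the previous.
After 4 rounds: 474 + 265.914 + 149.177754 + 83.688719994 = ΔG·(1 − c^4)/(1 − c) = 474 × (1 − 0.099049307841)/0.439 ≈ $973 billion.

$973 billion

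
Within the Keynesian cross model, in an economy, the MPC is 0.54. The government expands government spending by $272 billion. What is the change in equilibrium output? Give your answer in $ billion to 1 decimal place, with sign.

+$591.3 billion

Expenditure multiplier = 1/(1 − MPC) = 1/(1 − 0.54) = 1/0.46 ≈ 2.174.
ΔY = k × ΔG = (+$272 billion) / 0.46 ≈ +$591.3 billion.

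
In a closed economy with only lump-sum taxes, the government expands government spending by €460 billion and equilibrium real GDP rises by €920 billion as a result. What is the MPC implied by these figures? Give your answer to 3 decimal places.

Implied spending multiplier k = ΔY/ΔG = 920/460 = 2.
Since k = 1/(1 − MPC), MPC = 1 − 1/k = 1 − ΔG/ΔY = 1 − 460/920 = 0.500.

0.500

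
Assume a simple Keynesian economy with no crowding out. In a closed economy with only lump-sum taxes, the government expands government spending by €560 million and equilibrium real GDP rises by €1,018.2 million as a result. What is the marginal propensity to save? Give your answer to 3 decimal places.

Implied spending multiplier k = ΔY/ΔG = 1,018.2/560 ≈ 1.8182.
Since k = 1/(1 − MPC), MPC = 1 − 1/k = 1 − ΔG/ΔY = 1 − 560/1,018.2 ≈ 0.450.
MPS = 1 − MPC = 0.550.

0.550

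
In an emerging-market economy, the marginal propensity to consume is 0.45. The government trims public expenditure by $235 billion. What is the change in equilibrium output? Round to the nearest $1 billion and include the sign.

−$427 billion

Government-spending multiplier = 1/(1 − MPC) = 1/(1 − 0.45) = 1/0.55 ≈ 1.818.
ΔY = k × ΔG = (−$235 billion) / 0.55 ≈ −$427 billion.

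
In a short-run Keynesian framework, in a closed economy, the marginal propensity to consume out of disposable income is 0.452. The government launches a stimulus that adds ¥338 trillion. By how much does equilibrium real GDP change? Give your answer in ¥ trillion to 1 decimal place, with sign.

Expenditure multiplier = 1/(1 − MPC) = 1/(1 − 0.452) = 1/0.548 ≈ 1.825.
ΔY = k × ΔG = (+¥338 trillion) / 0.548 ≈ +¥616.8 trillion.

+¥616.8 trillion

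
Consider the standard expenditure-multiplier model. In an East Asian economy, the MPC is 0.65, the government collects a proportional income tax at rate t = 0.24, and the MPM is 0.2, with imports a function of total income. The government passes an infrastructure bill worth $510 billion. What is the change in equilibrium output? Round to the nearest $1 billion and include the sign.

Expenditure multiplier = 1/(1 − c(1−t) + m) = 1/(1 − 0.65×0.76 + 0.2) = 1/0.706 ≈ 1.416.
ΔY = k × ΔG = (+$510 billion) / 0.706 ≈ +$722 billion.

+$722 billion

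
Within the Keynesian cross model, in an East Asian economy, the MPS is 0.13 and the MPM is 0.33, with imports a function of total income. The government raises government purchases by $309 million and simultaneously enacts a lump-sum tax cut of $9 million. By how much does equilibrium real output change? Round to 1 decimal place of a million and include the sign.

+$688.8 million

MPC = 1 − MPS = 1 − 0.13 = 0.87.
Expenditure multiplier = 1/(1 − c + m) = 1/(1 − 0.87 + 0.33) = 1/0.46 ≈ 2.174.
ΔG contributes k·ΔG = (+$309 million) / 0.46 ≈ +$671.7 million.
ΔT of −$9 million changes first-round spending by −c·ΔT = +$7.83 million, contributing k·(−c·ΔT) = (+$7.83 million) / 0.46 ≈ +$17 million.
Net ΔY = k(ΔG − c·ΔT) = (+$316.83 million) / 0.46 ≈ +$688.8 million.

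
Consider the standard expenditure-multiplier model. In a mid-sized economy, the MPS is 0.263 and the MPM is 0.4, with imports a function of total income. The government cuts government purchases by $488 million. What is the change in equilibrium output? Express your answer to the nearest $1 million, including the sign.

MPC = 1 − MPS = 1 − 0.263 = 0.737.
Expenditure multiplier = 1/(1 − c + m) = 1/(1 − 0.737 + 0.4) = 1/0.663 ≈ 1.508.
ΔY = k × ΔG = (−$488 million) / 0.663 ≈ −$736 million.

−$736 million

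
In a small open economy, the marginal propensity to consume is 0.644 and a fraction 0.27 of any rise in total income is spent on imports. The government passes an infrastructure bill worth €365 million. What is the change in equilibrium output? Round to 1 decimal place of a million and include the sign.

Government-spending multiplier = 1/(1 − c + m) = 1/(1 − 0.644 + 0.27) = 1/0.626 ≈ 1.597.
ΔY = k × ΔG = (+€365 million) / 0.626 ≈ +€583.1 million.

+€583.1 million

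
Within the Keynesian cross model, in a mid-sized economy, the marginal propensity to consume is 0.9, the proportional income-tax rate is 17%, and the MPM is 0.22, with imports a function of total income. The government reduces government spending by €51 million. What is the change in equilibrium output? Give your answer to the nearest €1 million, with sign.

Government-spending multiplier = 1/(1 − c(1−t) + m) = 1/(1 − 0.9×0.83 + 0.22) = 1/0.473 ≈ 2.114.
ΔY = k × ΔG = (−€51 million) / 0.473 ≈ −€108 million.

−€108 million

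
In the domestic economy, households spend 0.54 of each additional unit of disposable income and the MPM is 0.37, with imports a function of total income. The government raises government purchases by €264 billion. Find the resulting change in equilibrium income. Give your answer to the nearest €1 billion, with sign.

+€318 billion

Spending multiplier = 1/(1 − c + m) = 1/(1 − 0.54 + 0.37) = 1/0.83 ≈ 1.205.
ΔY = k × ΔG = (+€264 billion) / 0.83 ≈ +€318 billion.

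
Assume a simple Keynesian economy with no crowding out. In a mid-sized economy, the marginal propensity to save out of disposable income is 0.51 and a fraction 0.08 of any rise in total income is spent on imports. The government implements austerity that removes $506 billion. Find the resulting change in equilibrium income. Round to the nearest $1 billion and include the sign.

MPC = 1 − MPS = 1 − 0.51 = 0.49.
Government-spending multiplier = 1/(1 − c + m) = 1/(1 − 0.49 + 0.08) = 1/0.59 ≈ 1.695.
ΔY = k × ΔG = (−$506 billion) / 0.59 ≈ −$858 billion.

−$858 billion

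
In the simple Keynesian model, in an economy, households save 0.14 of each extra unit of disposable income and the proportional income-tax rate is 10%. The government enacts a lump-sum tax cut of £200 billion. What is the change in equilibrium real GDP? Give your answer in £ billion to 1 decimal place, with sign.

+£761.1 billion

MPC = 1 − MPS = 1 − 0.14 = 0.86.
A lump-sum tax change of −£200 billion shifts disposable income by +£200 billion; first-round consumption changes by −c × ΔT = −0.86 × (−£200 billion) = +£172 billion.
Expenditure multiplier = 1/(1 − c(1−t)) = 1/(1 − 0.86×0.9) = 1/0.226 ≈ 4.425.
The tax multiplier is −c × k ≈ −3.805, so ΔY = k × (−c·ΔT) = (+£172 billion) / 0.226 ≈ +£761.1 billion.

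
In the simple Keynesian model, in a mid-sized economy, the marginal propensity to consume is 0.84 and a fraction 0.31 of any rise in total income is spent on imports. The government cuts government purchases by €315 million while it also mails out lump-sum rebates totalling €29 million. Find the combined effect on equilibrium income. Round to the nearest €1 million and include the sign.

−€618 million

Expenditure multiplier = 1/(1 − c + m) = 1/(1 − 0.84 + 0.31) = 1/0.47 ≈ 2.128.
ΔG contributes k·ΔG = (−€315 million) / 0.47 ≈ −€670.2 million.
ΔT of −€29 million changes first-round spending by −c·ΔT = +€24.36 million, contributing k·(−c·ΔT) = (+€24.36 million) / 0.47 ≈ +€51.8 million.
Net ΔY = k(ΔG − c·ΔT) = (−€290.64 million) / 0.47 ≈ −€618 million.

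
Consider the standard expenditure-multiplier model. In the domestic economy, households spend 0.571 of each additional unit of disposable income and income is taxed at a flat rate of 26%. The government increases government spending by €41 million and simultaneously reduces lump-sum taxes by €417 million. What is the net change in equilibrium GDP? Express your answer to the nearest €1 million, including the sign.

+€483 million

Expenditure multiplier = 1/(1 − c(1−t)) = 1/(1 − 0.571×0.74) = 1/0.57746 ≈ 1.732.
ΔG contributes k·ΔG = (+€41 million) / 0.57746 ≈ +€71 million.
ΔT of −€417 million changes first-round spending by −c·ΔT = +€238.107 million, contributing k·(−c·ΔT) = (+€238.107 million) / 0.57746 ≈ +€412.3 million.
Net ΔY = k(ΔG − c·ΔT) = (+€279.107 million) / 0.57746 ≈ +€483 million.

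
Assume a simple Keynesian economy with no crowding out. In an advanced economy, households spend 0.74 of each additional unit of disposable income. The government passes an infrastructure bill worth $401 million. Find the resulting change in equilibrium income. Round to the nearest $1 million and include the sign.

+$1,542 million

Expenditure multiplier = 1/(1 − MPC) = 1/(1 − 0.74) = 1/0.26 ≈ 3.846.
ΔY = k × ΔG = (+$401 million) / 0.26 ≈ +$1,542 million.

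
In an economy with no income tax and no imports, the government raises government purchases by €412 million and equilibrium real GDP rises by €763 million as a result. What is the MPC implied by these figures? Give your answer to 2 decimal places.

0.46

Implied spending multiplier k = ΔY/ΔG = 763/412 ≈ 1.8519.
Since k = 1/(1 − MPC), MPC = 1 − 1/k = 1 − ΔG/ΔY = 1 − 412/763 ≈ 0.46.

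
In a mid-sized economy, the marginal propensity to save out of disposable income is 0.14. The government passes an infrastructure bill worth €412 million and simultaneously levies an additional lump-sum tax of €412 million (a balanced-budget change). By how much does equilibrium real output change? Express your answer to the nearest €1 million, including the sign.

+€412 million

MPC = 1 − MPS = 1 − 0.14 = 0.86.
Expenditure multiplier = 1/(1 − MPC) = 1/(1 − 0.86) = 1/0.14 ≈ 7.143.
ΔG contributes k·ΔG = (+€412 million) / 0.14 ≈ +€2,942.9 million.
ΔT of +€412 million changes first-round spending by −c·ΔT = −€354.32 million, contributing k·(−c·ΔT) = (−€354.32 million) / 0.14 ≈ −€2,530.9 million.
With ΔG = ΔT and no other leakages, the balanced-budget multiplier is 1, so ΔY = ΔG = +€412 million.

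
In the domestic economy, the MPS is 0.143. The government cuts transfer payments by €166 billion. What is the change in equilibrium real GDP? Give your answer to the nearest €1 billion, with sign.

MPC = 1 − MPS = 1 − 0.143 = 0.857.
The transfer change shifts disposable income by −€166 billion, so first-round consumption changes by c·ΔTR = 0.857 × (−€166 billion) = −€142.262 billion.
Expenditure multiplier = 1/(1 − MPC) = 1/(1 − 0.857) = 1/0.143 ≈ 6.993.
The transfer multiplier is c × k ≈ 5.993, so ΔY = k × (c·ΔTR) = (−€142.262 billion) / 0.143 ≈ −€995 billion.

−€995 billion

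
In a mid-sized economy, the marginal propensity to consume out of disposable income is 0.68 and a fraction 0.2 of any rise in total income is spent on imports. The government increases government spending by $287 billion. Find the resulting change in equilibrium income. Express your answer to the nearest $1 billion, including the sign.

+$552 billion

Expenditure multiplier = 1/(1 − c + m) = 1/(1 − 0.68 + 0.2) = 1/0.52 ≈ 1.923.
ΔY = k × ΔG = (+$287 billion) / 0.52 ≈ +$552 billion.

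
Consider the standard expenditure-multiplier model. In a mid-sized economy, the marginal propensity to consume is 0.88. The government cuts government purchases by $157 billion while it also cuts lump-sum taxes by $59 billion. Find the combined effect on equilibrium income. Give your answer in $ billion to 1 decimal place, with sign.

−$875.7 billion

Expenditure multiplier = 1/(1 − MPC) = 1/(1 − 0.88) = 1/0.12 ≈ 8.333.
ΔG contributes k·ΔG = (−$157 billion) / 0.12 ≈ −$1,308.3 billion.
ΔT of −$59 billion changes first-round spending by −c·ΔT = +$51.92 billion, contributing k·(−c·ΔT) = (+$51.92 billion) / 0.12 ≈ +$432.7 billion.
Net ΔY = k(ΔG − c·ΔT) = (−$105.08 billion) / 0.12 ≈ −$875.7 billion.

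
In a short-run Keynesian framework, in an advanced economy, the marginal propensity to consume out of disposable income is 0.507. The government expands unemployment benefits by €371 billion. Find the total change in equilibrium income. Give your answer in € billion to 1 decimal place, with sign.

+€381.5 billion

The transfer change shifts disposable income by +€371 billion, so first-round consumption changes by c·ΔTR = 0.507 × (+€371 billion) = +€188.097 billion.
Expenditure multiplier = 1/(1 − MPC) = 1/(1 − 0.507) = 1/0.493 ≈ 2.028.
The transfer multiplier is c × k ≈ 1.028, so ΔY = k × (c·ΔTR) = (+€188.097 billion) / 0.493 ≈ +€381.5 billion.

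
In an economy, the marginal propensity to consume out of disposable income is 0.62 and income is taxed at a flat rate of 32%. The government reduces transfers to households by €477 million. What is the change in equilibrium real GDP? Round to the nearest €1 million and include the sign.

The transfer change shifts disposable income by −€477 million, so first-round consumption changes by c·ΔTR = 0.62 × (−€477 million) = −€295.74 million.
Expenditure multiplier = 1/(1 − c(1−t)) = 1/(1 − 0.62×0.68) = 1/0.5784 ≈ 1.729.
The transfer multiplier is c × k ≈ 1.072, so ΔY = k × (c·ΔTR) = (−€295.74 million) / 0.5784 ≈ −€511 million.

−€511 million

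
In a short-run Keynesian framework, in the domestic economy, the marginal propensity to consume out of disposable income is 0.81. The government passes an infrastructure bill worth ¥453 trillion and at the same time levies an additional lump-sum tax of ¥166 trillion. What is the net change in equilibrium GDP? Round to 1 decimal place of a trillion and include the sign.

Expenditure multiplier = 1/(1 − MPC) = 1/(1 − 0.81) = 1/0.19 ≈ 5.263.
ΔG contributes k·ΔG = (+¥453 trillion) / 0.19 ≈ +¥2,384.2 trillion.
ΔT of +¥166 trillion changes first-round spending by −c·ΔT = −¥134.46 trillion, contributing k·(−c·ΔT) = (−¥134.46 trillion) / 0.19 ≈ −¥707.7 trillion.
Net ΔY = k(ΔG − c·ΔT) = (+¥318.54 trillion) / 0.19 ≈ +¥1,676.5 trillion.

+¥1,676.5 trillion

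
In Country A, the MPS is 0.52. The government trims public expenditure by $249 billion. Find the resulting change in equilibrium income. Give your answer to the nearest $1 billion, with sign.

MPC = 1 − MPS = 1 − 0.52 = 0.48.
Expenditure multiplier = 1/(1 − MPC) = 1/(1 − 0.48) = 1/0.52 ≈ 1.923.
ΔY = k × ΔG = (−$249 billion) / 0.52 ≈ −$479 billion.

−$479 billion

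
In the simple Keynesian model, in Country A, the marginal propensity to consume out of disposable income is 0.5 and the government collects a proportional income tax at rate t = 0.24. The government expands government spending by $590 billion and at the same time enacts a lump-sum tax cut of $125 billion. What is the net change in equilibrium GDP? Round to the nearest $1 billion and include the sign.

Expenditure multiplier = 1/(1 − c(1−t)) = 1/(1 − 0.5×0.76) = 1/0.62 ≈ 1.613.
ΔG contributes k·ΔG = (+$590 billion) / 0.62 ≈ +$951.6 billion.
ΔT of −$125 billion changes first-round spending by −c·ΔT = +$62.5 billion, contributing k·(−c·ΔT) = (+$62.5 billion) / 0.62 ≈ +$100.8 billion.
Net ΔY = k(ΔG − c·ΔT) = (+$652.5 billion) / 0.62 ≈ +$1,052 billion.

+$1,052 billion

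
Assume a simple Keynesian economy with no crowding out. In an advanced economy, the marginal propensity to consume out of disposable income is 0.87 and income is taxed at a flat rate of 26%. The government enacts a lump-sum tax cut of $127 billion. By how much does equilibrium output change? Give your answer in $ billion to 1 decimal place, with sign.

A lump-sum tax change of −$127 billion shifts disposable income by +$127 billion; first-round consumption changes by −c × ΔT = −0.87 × (−$127 billion) = +$110.49 billion.
Expenditure multiplier = 1/(1 − c(1−t)) = 1/(1 − 0.87×0.74) = 1/0.3562 ≈ 2.807.
The tax multiplier is −c × k ≈ −2.442, so ΔY = k × (−c·ΔT) = (+$110.49 billion) / 0.3562 ≈ +$310.2 billion.

+$310.2 billion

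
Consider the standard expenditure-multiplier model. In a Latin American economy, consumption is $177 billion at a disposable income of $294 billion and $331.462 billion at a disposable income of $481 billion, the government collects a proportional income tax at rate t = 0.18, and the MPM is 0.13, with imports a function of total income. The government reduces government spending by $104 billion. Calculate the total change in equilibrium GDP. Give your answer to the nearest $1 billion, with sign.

−$230 billion

MPC = ΔC/ΔYd = (331.462 − 177)/(481 − 294) = 154.462/187 = 0.826.
Government-spending multiplier = 1/(1 − c(1−t) + m) = 1/(1 − 0.826×0.82 + 0.13) = 1/0.45268 ≈ 2.209.
ΔY = k × ΔG = (−$104 billion) / 0.45268 ≈ −$230 billion.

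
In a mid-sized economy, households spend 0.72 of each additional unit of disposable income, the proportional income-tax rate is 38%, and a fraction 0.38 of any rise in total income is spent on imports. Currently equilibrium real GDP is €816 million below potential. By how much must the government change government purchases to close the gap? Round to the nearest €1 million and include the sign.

+€762 million

Spending multiplier = 1/(1 − c(1−t) + m) = 1/(1 − 0.72×0.62 + 0.38) = 1/0.9336 ≈ 1.071.
Need ΔY = +€816 million, so ΔG = ΔY/k = (+€816 million) × 0.9336 ≈ +€762 million.
The government should increase government purchases by €762 million.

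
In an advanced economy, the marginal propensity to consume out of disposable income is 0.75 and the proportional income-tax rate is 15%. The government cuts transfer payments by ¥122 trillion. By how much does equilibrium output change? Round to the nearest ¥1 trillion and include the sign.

−¥252 trillion

The transfer change shifts disposable income by −¥122 trillion, so first-round consumption changes by c·ΔTR = 0.75 × (−¥122 trillion) = −¥91.5 trillion.
Expenditure multiplier = 1/(1 − c(1−t)) = 1/(1 − 0.75×0.85) = 1/0.3625 ≈ 2.759.
The transfer multiplier is c × k ≈ 2.069, so ΔY = k × (c·ΔTR) = (−¥91.5 trillion) / 0.3625 ≈ −¥252 trillion.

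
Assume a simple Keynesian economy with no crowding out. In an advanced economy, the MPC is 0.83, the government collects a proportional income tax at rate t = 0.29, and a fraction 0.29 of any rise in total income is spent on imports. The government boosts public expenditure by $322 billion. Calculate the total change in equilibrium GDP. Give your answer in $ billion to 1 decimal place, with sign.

Spending multiplier = 1/(1 − c(1−t) + m) = 1/(1 − 0.83×0.71 + 0.29) = 1/0.7007 ≈ 1.427.
ΔY = k × ΔG = (+$322 billion) / 0.7007 ≈ +$459.5 billion.

+$459.5 billion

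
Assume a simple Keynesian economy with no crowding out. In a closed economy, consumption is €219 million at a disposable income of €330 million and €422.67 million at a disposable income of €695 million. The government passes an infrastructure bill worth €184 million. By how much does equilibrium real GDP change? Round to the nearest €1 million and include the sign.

MPC = ΔC/ΔYd = (422.67 − 219)/(695 − 330) = 203.67/365 = 0.558.
Government-spending multiplier = 1/(1 − MPC) = 1/(1 − 0.558) = 1/0.442 ≈ 2.262.
ΔY = k × ΔG = (+€184 million) / 0.442 ≈ +€416 million.

+€416 million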